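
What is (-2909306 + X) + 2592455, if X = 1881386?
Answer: 1564535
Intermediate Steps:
(-2909306 + X) + 2592455 = (-2909306 + 1881386) + 2592455 = -1027920 + 2592455 = 1564535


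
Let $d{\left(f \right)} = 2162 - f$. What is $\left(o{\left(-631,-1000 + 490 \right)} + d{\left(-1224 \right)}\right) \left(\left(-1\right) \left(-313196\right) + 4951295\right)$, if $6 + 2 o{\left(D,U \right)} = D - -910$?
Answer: $\frac{37088339095}{2} \approx 1.8544 \cdot 10^{10}$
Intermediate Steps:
$o{\left(D,U \right)} = 452 + \frac{D}{2}$ ($o{\left(D,U \right)} = -3 + \frac{D - -910}{2} = -3 + \frac{D + 910}{2} = -3 + \frac{910 + D}{2} = -3 + \left(455 + \frac{D}{2}\right) = 452 + \frac{D}{2}$)
$\left(o{\left(-631,-1000 + 490 \right)} + d{\left(-1224 \right)}\right) \left(\left(-1\right) \left(-313196\right) + 4951295\right) = \left(\left(452 + \frac{1}{2} \left(-631\right)\right) + \left(2162 - -1224\right)\right) \left(\left(-1\right) \left(-313196\right) + 4951295\right) = \left(\left(452 - \frac{631}{2}\right) + \left(2162 + 1224\right)\right) \left(313196 + 4951295\right) = \left(\frac{273}{2} + 3386\right) 5264491 = \frac{7045}{2} \cdot 5264491 = \frac{37088339095}{2}$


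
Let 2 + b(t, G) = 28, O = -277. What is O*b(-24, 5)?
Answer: -7202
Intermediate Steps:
b(t, G) = 26 (b(t, G) = -2 + 28 = 26)
O*b(-24, 5) = -277*26 = -7202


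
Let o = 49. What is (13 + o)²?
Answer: 3844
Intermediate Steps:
(13 + o)² = (13 + 49)² = 62² = 3844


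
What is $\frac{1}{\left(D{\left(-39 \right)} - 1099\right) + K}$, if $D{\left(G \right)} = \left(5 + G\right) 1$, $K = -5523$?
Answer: $- \frac{1}{6656} \approx -0.00015024$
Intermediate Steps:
$D{\left(G \right)} = 5 + G$
$\frac{1}{\left(D{\left(-39 \right)} - 1099\right) + K} = \frac{1}{\left(\left(5 - 39\right) - 1099\right) - 5523} = \frac{1}{\left(-34 - 1099\right) - 5523} = \frac{1}{-1133 - 5523} = \frac{1}{-6656} = - \frac{1}{6656}$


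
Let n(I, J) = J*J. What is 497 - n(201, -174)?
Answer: -29779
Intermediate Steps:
n(I, J) = J²
497 - n(201, -174) = 497 - 1*(-174)² = 497 - 1*30276 = 497 - 30276 = -29779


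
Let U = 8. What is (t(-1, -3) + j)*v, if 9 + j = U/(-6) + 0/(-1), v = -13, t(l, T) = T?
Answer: 520/3 ≈ 173.33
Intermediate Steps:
j = -31/3 (j = -9 + (8/(-6) + 0/(-1)) = -9 + (8*(-⅙) + 0*(-1)) = -9 + (-4/3 + 0) = -9 - 4/3 = -31/3 ≈ -10.333)
(t(-1, -3) + j)*v = (-3 - 31/3)*(-13) = -40/3*(-13) = 520/3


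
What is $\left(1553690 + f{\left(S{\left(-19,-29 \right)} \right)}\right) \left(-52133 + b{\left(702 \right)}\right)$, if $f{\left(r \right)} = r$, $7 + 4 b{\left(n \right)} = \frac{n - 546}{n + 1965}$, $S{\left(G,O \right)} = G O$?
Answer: $- \frac{288142478185679}{3556} \approx -8.103 \cdot 10^{10}$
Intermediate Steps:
$b{\left(n \right)} = - \frac{7}{4} + \frac{-546 + n}{4 \left(1965 + n\right)}$ ($b{\left(n \right)} = - \frac{7}{4} + \frac{\left(n - 546\right) \frac{1}{n + 1965}}{4} = - \frac{7}{4} + \frac{\left(-546 + n\right) \frac{1}{1965 + n}}{4} = - \frac{7}{4} + \frac{\frac{1}{1965 + n} \left(-546 + n\right)}{4} = - \frac{7}{4} + \frac{-546 + n}{4 \left(1965 + n\right)}$)
$\left(1553690 + f{\left(S{\left(-19,-29 \right)} \right)}\right) \left(-52133 + b{\left(702 \right)}\right) = \left(1553690 - -551\right) \left(-52133 + \frac{3 \left(-4767 - 1404\right)}{4 \left(1965 + 702\right)}\right) = \left(1553690 + 551\right) \left(-52133 + \frac{3 \left(-4767 - 1404\right)}{4 \cdot 2667}\right) = 1554241 \left(-52133 + \frac{3}{4} \cdot \frac{1}{2667} \left(-6171\right)\right) = 1554241 \left(-52133 - \frac{6171}{3556}\right) = 1554241 \left(- \frac{185391119}{3556}\right) = - \frac{288142478185679}{3556}$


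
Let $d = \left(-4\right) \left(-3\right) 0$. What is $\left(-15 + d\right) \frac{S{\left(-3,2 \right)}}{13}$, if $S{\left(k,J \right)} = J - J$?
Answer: $0$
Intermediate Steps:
$S{\left(k,J \right)} = 0$
$d = 0$ ($d = 12 \cdot 0 = 0$)
$\left(-15 + d\right) \frac{S{\left(-3,2 \right)}}{13} = \left(-15 + 0\right) \frac{0}{13} = - 15 \cdot 0 \cdot \frac{1}{13} = \left(-15\right) 0 = 0$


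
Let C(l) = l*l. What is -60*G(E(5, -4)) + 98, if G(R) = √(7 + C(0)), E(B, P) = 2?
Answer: 98 - 60*√7 ≈ -60.745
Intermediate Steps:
C(l) = l²
G(R) = √7 (G(R) = √(7 + 0²) = √(7 + 0) = √7)
-60*G(E(5, -4)) + 98 = -60*√7 + 98 = 98 - 60*√7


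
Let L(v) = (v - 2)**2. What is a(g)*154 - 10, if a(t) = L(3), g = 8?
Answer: 144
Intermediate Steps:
L(v) = (-2 + v)**2
a(t) = 1 (a(t) = (-2 + 3)**2 = 1**2 = 1)
a(g)*154 - 10 = 1*154 - 10 = 154 - 10 = 144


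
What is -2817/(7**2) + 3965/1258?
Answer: -3349501/61642 ≈ -54.338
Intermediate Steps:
-2817/(7**2) + 3965/1258 = -2817/49 + 3965*(1/1258) = -2817*1/49 + 3965/1258 = -2817/49 + 3965/1258 = -3349501/61642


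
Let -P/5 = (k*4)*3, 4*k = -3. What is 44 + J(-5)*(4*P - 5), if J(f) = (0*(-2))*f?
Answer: 44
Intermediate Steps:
k = -¾ (k = (¼)*(-3) = -¾ ≈ -0.75000)
P = 45 (P = -5*(-¾*4)*3 = -(-15)*3 = -5*(-9) = 45)
J(f) = 0 (J(f) = 0*f = 0)
44 + J(-5)*(4*P - 5) = 44 + 0*(4*45 - 5) = 44 + 0*(180 - 5) = 44 + 0*175 = 44 + 0 = 44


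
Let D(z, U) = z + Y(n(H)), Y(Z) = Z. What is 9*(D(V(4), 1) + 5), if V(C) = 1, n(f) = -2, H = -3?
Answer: 36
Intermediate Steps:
D(z, U) = -2 + z (D(z, U) = z - 2 = -2 + z)
9*(D(V(4), 1) + 5) = 9*((-2 + 1) + 5) = 9*(-1 + 5) = 9*4 = 36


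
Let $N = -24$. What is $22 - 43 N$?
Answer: $1054$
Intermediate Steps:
$22 - 43 N = 22 - -1032 = 22 + 1032 = 1054$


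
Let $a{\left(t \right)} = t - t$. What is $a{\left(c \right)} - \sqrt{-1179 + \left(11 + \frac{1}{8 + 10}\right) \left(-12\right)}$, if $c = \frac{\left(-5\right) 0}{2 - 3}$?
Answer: $- \frac{i \sqrt{11805}}{3} \approx - 36.217 i$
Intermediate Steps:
$c = 0$ ($c = \frac{0}{-1} = 0 \left(-1\right) = 0$)
$a{\left(t \right)} = 0$
$a{\left(c \right)} - \sqrt{-1179 + \left(11 + \frac{1}{8 + 10}\right) \left(-12\right)} = 0 - \sqrt{-1179 + \left(11 + \frac{1}{8 + 10}\right) \left(-12\right)} = 0 - \sqrt{-1179 + \left(11 + \frac{1}{18}\right) \left(-12\right)} = 0 - \sqrt{-1179 + \frac{199}{18} \left(-12\right)} = 0 - \sqrt{-1179 - \frac{398}{3}} = 0 - \sqrt{- \frac{3935}{3}} = 0 - \frac{i \sqrt{11805}}{3} = - \frac{i \sqrt{11805}}{3}$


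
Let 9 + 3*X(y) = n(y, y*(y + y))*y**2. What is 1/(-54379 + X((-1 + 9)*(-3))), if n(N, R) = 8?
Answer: -1/52846 ≈ -1.8923e-5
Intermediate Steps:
X(y) = -3 + 8*y**2/3 (X(y) = -3 + (8*y**2)/3 = -3 + 8*y**2/3)
1/(-54379 + X((-1 + 9)*(-3))) = 1/(-54379 + (-3 + 8*((-1 + 9)*(-3))**2/3)) = 1/(-54379 + (-3 + 8*(8*(-3))**2/3)) = 1/(-54379 + (-3 + (8/3)*(-24)**2)) = 1/(-54379 + (-3 + (8/3)*576)) = 1/(-54379 + (-3 + 1536)) = 1/(-54379 + 1533) = 1/(-52846) = -1/52846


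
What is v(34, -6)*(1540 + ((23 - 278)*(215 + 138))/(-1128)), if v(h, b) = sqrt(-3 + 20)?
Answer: 609045*sqrt(17)/376 ≈ 6678.6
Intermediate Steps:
v(h, b) = sqrt(17)
v(34, -6)*(1540 + ((23 - 278)*(215 + 138))/(-1128)) = sqrt(17)*(1540 + ((23 - 278)*(215 + 138))/(-1128)) = sqrt(17)*(1540 - 255*353*(-1/1128)) = sqrt(17)*(1540 - 90015*(-1/1128)) = sqrt(17)*(1540 + 30005/376) = sqrt(17)*(609045/376) = 609045*sqrt(17)/376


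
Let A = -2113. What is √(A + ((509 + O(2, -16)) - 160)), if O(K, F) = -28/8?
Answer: I*√7070/2 ≈ 42.042*I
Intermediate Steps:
O(K, F) = -7/2 (O(K, F) = -28*⅛ = -7/2)
√(A + ((509 + O(2, -16)) - 160)) = √(-2113 + ((509 - 7/2) - 160)) = √(-2113 + (1011/2 - 160)) = √(-2113 + 691/2) = √(-3535/2) = I*√7070/2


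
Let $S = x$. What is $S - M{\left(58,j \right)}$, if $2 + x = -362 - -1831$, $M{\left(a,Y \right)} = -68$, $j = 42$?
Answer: $1535$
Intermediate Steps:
$x = 1467$ ($x = -2 - -1469 = -2 + \left(-362 + 1831\right) = -2 + 1469 = 1467$)
$S = 1467$
$S - M{\left(58,j \right)} = 1467 - -68 = 1467 + 68 = 1535$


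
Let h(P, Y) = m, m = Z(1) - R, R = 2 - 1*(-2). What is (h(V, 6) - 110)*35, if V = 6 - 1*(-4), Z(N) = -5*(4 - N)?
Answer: -4515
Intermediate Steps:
R = 4 (R = 2 + 2 = 4)
Z(N) = -20 + 5*N
V = 10 (V = 6 + 4 = 10)
m = -19 (m = (-20 + 5*1) - 1*4 = (-20 + 5) - 4 = -15 - 4 = -19)
h(P, Y) = -19
(h(V, 6) - 110)*35 = (-19 - 110)*35 = -129*35 = -4515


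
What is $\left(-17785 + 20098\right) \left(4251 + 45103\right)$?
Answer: $114155802$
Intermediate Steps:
$\left(-17785 + 20098\right) \left(4251 + 45103\right) = 2313 \cdot 49354 = 114155802$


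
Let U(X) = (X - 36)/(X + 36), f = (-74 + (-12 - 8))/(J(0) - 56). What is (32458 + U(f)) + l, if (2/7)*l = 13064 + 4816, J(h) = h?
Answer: 100264129/1055 ≈ 95037.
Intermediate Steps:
l = 62580 (l = 7*(13064 + 4816)/2 = (7/2)*17880 = 62580)
f = 47/28 (f = (-74 + (-12 - 8))/(0 - 56) = (-74 - 20)/(-56) = -94*(-1/56) = 47/28 ≈ 1.6786)
U(X) = (-36 + X)/(36 + X)
(32458 + U(f)) + l = (32458 + (-36 + 47/28)/(36 + 47/28)) + 62580 = (32458 - 961/28/(1055/28)) + 62580 = (32458 + (28/1055)*(-961/28)) + 62580 = (32458 - 961/1055) + 62580 = 34242229/1055 + 62580 = 100264129/1055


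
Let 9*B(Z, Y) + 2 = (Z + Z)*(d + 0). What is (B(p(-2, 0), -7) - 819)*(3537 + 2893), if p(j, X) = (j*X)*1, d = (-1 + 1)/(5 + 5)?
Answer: -47408390/9 ≈ -5.2676e+6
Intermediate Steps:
d = 0 (d = 0/10 = 0*(⅒) = 0)
p(j, X) = X*j (p(j, X) = (X*j)*1 = X*j)
B(Z, Y) = -2/9 (B(Z, Y) = -2/9 + ((Z + Z)*(0 + 0))/9 = -2/9 + ((2*Z)*0)/9 = -2/9 + (⅑)*0 = -2/9 + 0 = -2/9)
(B(p(-2, 0), -7) - 819)*(3537 + 2893) = (-2/9 - 819)*(3537 + 2893) = -7373/9*6430 = -47408390/9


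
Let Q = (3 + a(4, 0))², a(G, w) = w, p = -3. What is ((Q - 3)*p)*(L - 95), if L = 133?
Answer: -684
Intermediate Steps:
Q = 9 (Q = (3 + 0)² = 3² = 9)
((Q - 3)*p)*(L - 95) = ((9 - 3)*(-3))*(133 - 95) = (6*(-3))*38 = -18*38 = -684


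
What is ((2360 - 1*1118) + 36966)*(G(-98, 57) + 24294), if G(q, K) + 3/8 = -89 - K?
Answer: 922632456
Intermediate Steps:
G(q, K) = -715/8 - K (G(q, K) = -3/8 + (-89 - K) = -715/8 - K)
((2360 - 1*1118) + 36966)*(G(-98, 57) + 24294) = ((2360 - 1*1118) + 36966)*((-715/8 - 1*57) + 24294) = ((2360 - 1118) + 36966)*((-715/8 - 57) + 24294) = (1242 + 36966)*(-1171/8 + 24294) = 38208*(193181/8) = 922632456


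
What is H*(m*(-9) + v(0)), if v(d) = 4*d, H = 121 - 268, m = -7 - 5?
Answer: -15876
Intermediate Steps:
m = -12
H = -147
H*(m*(-9) + v(0)) = -147*(-12*(-9) + 4*0) = -147*(108 + 0) = -147*108 = -15876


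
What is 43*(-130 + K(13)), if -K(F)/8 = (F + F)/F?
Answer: -6278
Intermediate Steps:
K(F) = -16 (K(F) = -8*(F + F)/F = -8*2*F/F = -8*2 = -16)
43*(-130 + K(13)) = 43*(-130 - 16) = 43*(-146) = -6278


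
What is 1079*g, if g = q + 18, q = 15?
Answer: 35607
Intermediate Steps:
g = 33 (g = 15 + 18 = 33)
1079*g = 1079*33 = 35607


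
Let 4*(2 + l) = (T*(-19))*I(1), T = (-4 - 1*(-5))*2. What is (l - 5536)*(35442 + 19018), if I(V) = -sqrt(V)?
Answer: -301082110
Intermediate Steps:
T = 2 (T = (-4 + 5)*2 = 1*2 = 2)
l = 15/2 (l = -2 + ((2*(-19))*(-sqrt(1)))/4 = -2 + (-(-38))/4 = -2 + (-38*(-1))/4 = -2 + (1/4)*38 = -2 + 19/2 = 15/2 ≈ 7.5000)
(l - 5536)*(35442 + 19018) = (15/2 - 5536)*(35442 + 19018) = -11057/2*54460 = -301082110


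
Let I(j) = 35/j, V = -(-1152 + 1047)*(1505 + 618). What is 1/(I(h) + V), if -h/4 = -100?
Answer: 80/17833207 ≈ 4.4860e-6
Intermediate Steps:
h = 400 (h = -4*(-100) = 400)
V = 222915 (V = -(-105)*2123 = -1*(-222915) = 222915)
1/(I(h) + V) = 1/(35/400 + 222915) = 1/(35*(1/400) + 222915) = 1/(7/80 + 222915) = 1/(17833207/80) = 80/17833207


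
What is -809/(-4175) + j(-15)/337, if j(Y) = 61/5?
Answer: 323568/1406975 ≈ 0.22997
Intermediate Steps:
j(Y) = 61/5 (j(Y) = 61*(⅕) = 61/5)
-809/(-4175) + j(-15)/337 = -809/(-4175) + (61/5)/337 = -809*(-1/4175) + (61/5)*(1/337) = 809/4175 + 61/1685 = 323568/1406975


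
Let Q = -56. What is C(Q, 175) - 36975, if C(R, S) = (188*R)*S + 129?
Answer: -1879246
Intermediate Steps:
C(R, S) = 129 + 188*R*S (C(R, S) = 188*R*S + 129 = 129 + 188*R*S)
C(Q, 175) - 36975 = (129 + 188*(-56)*175) - 36975 = (129 - 1842400) - 36975 = -1842271 - 36975 = -1879246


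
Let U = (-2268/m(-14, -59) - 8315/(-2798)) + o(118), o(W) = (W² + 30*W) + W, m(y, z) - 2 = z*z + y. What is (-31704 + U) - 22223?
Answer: -352751593519/9706262 ≈ -36343.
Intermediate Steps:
m(y, z) = 2 + y + z² (m(y, z) = 2 + (z*z + y) = 2 + (z² + y) = 2 + (y + z²) = 2 + y + z²)
o(W) = W² + 31*W
U = 170677997355/9706262 (U = (-2268/(2 - 14 + (-59)²) - 8315/(-2798)) + 118*(31 + 118) = (-2268/(2 - 14 + 3481) - 8315*(-1/2798)) + 118*149 = (-2268/3469 + 8315/2798) + 17582 = 22498871/9706262 + 17582 = 170677997355/9706262 ≈ 17584.)
(-31704 + U) - 22223 = (-31704 + 170677997355/9706262) - 22223 = -137049333093/9706262 - 22223 = -352751593519/9706262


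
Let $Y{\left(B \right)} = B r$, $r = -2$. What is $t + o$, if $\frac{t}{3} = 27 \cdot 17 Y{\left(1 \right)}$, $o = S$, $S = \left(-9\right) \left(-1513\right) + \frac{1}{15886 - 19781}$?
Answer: $\frac{42311384}{3895} \approx 10863.0$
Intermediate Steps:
$Y{\left(B \right)} = - 2 B$ ($Y{\left(B \right)} = B \left(-2\right) = - 2 B$)
$S = \frac{53038214}{3895}$ ($S = 13617 + \frac{1}{-3895} = 13617 - \frac{1}{3895} = \frac{53038214}{3895} \approx 13617.0$)
$o = \frac{53038214}{3895} \approx 13617.0$
$t = -2754$ ($t = 3 \cdot 27 \cdot 17 \left(\left(-2\right) 1\right) = 3 \cdot 459 \left(-2\right) = 3 \left(-918\right) = -2754$)
$t + o = -2754 + \frac{53038214}{3895} = \frac{42311384}{3895}$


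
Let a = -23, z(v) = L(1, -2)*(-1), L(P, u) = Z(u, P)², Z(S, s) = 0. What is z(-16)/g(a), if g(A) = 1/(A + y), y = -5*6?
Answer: 0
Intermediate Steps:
y = -30
L(P, u) = 0 (L(P, u) = 0² = 0)
z(v) = 0 (z(v) = 0*(-1) = 0)
g(A) = 1/(-30 + A) (g(A) = 1/(A - 30) = 1/(-30 + A))
z(-16)/g(a) = 0/(1/(-30 - 23)) = 0/(1/(-53)) = 0/(-1/53) = 0*(-53) = 0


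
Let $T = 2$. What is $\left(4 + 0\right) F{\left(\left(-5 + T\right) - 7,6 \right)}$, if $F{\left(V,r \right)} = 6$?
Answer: $24$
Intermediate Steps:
$\left(4 + 0\right) F{\left(\left(-5 + T\right) - 7,6 \right)} = \left(4 + 0\right) 6 = 4 \cdot 6 = 24$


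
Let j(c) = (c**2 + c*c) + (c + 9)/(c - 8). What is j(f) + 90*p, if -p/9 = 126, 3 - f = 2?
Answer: -714416/7 ≈ -1.0206e+5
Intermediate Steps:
f = 1 (f = 3 - 1*2 = 3 - 2 = 1)
p = -1134 (p = -9*126 = -1134)
j(c) = 2*c**2 + (9 + c)/(-8 + c) (j(c) = (c**2 + c**2) + (9 + c)/(-8 + c) = 2*c**2 + (9 + c)/(-8 + c))
j(f) + 90*p = (9 + 1 - 16*1**2 + 2*1**3)/(-8 + 1) + 90*(-1134) = (9 + 1 - 16*1 + 2*1)/(-7) - 102060 = -(9 + 1 - 16 + 2)/7 - 102060 = -1/7*(-4) - 102060 = 4/7 - 102060 = -714416/7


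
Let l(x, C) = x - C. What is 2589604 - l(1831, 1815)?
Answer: 2589588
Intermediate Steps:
2589604 - l(1831, 1815) = 2589604 - (1831 - 1*1815) = 2589604 - (1831 - 1815) = 2589604 - 1*16 = 2589604 - 16 = 2589588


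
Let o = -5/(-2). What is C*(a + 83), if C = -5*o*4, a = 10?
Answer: -4650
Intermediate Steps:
o = 5/2 (o = -5*(-1/2) = 5/2 ≈ 2.5000)
C = -50 (C = -5*5/2*4 = -25/2*4 = -50)
C*(a + 83) = -50*(10 + 83) = -50*93 = -4650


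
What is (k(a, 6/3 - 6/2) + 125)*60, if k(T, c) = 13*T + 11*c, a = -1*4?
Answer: 3720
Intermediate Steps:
a = -4
k(T, c) = 11*c + 13*T
(k(a, 6/3 - 6/2) + 125)*60 = ((11*(6/3 - 6/2) + 13*(-4)) + 125)*60 = ((11*(6*(1/3) - 6*1/2) - 52) + 125)*60 = ((11*(2 - 3) - 52) + 125)*60 = ((11*(-1) - 52) + 125)*60 = ((-11 - 52) + 125)*60 = (-63 + 125)*60 = 62*60 = 3720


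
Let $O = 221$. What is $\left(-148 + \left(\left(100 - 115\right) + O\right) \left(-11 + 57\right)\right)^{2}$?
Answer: $87011584$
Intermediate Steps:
$\left(-148 + \left(\left(100 - 115\right) + O\right) \left(-11 + 57\right)\right)^{2} = \left(-148 + \left(\left(100 - 115\right) + 221\right) \left(-11 + 57\right)\right)^{2} = \left(-148 + \left(\left(100 - 115\right) + 221\right) 46\right)^{2} = \left(-148 + \left(-15 + 221\right) 46\right)^{2} = \left(-148 + 206 \cdot 46\right)^{2} = \left(-148 + 9476\right)^{2} = 9328^{2} = 87011584$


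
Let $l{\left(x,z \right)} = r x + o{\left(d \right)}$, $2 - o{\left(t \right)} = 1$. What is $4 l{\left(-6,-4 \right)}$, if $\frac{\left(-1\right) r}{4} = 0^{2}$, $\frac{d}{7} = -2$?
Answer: $4$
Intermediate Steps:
$d = -14$ ($d = 7 \left(-2\right) = -14$)
$r = 0$ ($r = - 4 \cdot 0^{2} = \left(-4\right) 0 = 0$)
$o{\left(t \right)} = 1$ ($o{\left(t \right)} = 2 - 1 = 1$)
$l{\left(x,z \right)} = 1$ ($l{\left(x,z \right)} = 0 x + 1 = 0 + 1 = 1$)
$4 l{\left(-6,-4 \right)} = 4 \cdot 1 = 4$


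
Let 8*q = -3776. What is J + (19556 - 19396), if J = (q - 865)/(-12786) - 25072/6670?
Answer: 6666783199/42641310 ≈ 156.35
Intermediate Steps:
q = -472 (q = (⅛)*(-3776) = -472)
J = -155826401/42641310 (J = (-472 - 865)/(-12786) - 25072/6670 = -1337*(-1/12786) - 25072*1/6670 = 1337/12786 - 12536/3335 = -155826401/42641310 ≈ -3.6544)
J + (19556 - 19396) = -155826401/42641310 + (19556 - 19396) = -155826401/42641310 + 160 = 6666783199/42641310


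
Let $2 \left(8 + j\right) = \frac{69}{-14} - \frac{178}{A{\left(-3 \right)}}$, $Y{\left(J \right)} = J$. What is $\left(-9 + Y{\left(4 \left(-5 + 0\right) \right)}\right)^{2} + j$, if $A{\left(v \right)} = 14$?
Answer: $\frac{23077}{28} \approx 824.18$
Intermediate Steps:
$j = - \frac{471}{28}$ ($j = -8 + \frac{\frac{69}{-14} - \frac{178}{14}}{2} = -8 + \frac{69 \left(- \frac{1}{14}\right) - \frac{89}{7}}{2} = -8 + \frac{- \frac{69}{14} - \frac{89}{7}}{2} = -8 + \frac{1}{2} \left(- \frac{247}{14}\right) = -8 - \frac{247}{28} = - \frac{471}{28} \approx -16.821$)
$\left(-9 + Y{\left(4 \left(-5 + 0\right) \right)}\right)^{2} + j = \left(-9 + 4 \left(-5 + 0\right)\right)^{2} - \frac{471}{28} = \left(-9 + 4 \left(-5\right)\right)^{2} - \frac{471}{28} = \left(-9 - 20\right)^{2} - \frac{471}{28} = \left(-29\right)^{2} - \frac{471}{28} = 841 - \frac{471}{28} = \frac{23077}{28}$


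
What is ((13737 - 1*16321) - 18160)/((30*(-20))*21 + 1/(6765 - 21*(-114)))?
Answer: 189994296/115403399 ≈ 1.6463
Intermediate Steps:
((13737 - 1*16321) - 18160)/((30*(-20))*21 + 1/(6765 - 21*(-114))) = ((13737 - 16321) - 18160)/(-600*21 + 1/(6765 + 2394)) = (-2584 - 18160)/(-12600 + 1/9159) = -20744/(-12600 + 1/9159) = -20744/(-115403399/9159) = -20744*(-9159/115403399) = 189994296/115403399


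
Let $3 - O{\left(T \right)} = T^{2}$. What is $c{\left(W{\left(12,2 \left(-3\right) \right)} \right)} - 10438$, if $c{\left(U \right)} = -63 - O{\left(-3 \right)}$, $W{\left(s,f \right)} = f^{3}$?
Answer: $-10495$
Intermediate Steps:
$O{\left(T \right)} = 3 - T^{2}$
$c{\left(U \right)} = -57$ ($c{\left(U \right)} = -63 - \left(3 - \left(-3\right)^{2}\right) = -63 - \left(3 - 9\right) = -63 - -6 = -63 + 6 = -57$)
$c{\left(W{\left(12,2 \left(-3\right) \right)} \right)} - 10438 = -57 - 10438 = -10495$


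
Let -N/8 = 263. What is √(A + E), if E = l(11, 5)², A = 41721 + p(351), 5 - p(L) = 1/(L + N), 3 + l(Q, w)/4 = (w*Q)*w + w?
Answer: √3900846896263/1753 ≈ 1126.7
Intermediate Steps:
N = -2104 (N = -8*263 = -2104)
l(Q, w) = -12 + 4*w + 4*Q*w² (l(Q, w) = -12 + 4*((w*Q)*w + w) = -12 + 4*((Q*w)*w + w) = -12 + 4*(Q*w² + w) = -12 + 4*(w + Q*w²) = -12 + (4*w + 4*Q*w²) = -12 + 4*w + 4*Q*w²)
p(L) = 5 - 1/(-2104 + L) (p(L) = 5 - 1/(L - 2104) = 5 - 1/(-2104 + L))
A = 73145679/1753 (A = 41721 + (-10521 + 5*351)/(-2104 + 351) = 41721 + (-10521 + 1755)/(-1753) = 41721 - 1/1753*(-8766) = 41721 + 8766/1753 = 73145679/1753 ≈ 41726.)
E = 1227664 (E = (-12 + 4*5 + 4*11*5²)² = (-12 + 20 + 4*11*25)² = (-12 + 20 + 1100)² = 1108² = 1227664)
√(A + E) = √(73145679/1753 + 1227664) = √(2225240671/1753) = √3900846896263/1753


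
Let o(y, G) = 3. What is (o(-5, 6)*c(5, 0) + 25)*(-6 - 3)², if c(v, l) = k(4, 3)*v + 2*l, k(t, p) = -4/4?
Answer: 810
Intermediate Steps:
k(t, p) = -1 (k(t, p) = -4*¼ = -1)
c(v, l) = -v + 2*l
(o(-5, 6)*c(5, 0) + 25)*(-6 - 3)² = (3*(-1*5 + 2*0) + 25)*(-6 - 3)² = (3*(-5 + 0) + 25)*(-9)² = (3*(-5) + 25)*81 = (-15 + 25)*81 = 10*81 = 810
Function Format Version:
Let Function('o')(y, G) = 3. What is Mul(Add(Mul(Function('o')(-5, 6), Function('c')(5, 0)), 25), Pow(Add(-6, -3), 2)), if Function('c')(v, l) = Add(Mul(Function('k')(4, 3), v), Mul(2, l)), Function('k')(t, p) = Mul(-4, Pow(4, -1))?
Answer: 810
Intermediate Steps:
Function('k')(t, p) = -1 (Function('k')(t, p) = Mul(-4, Rational(1, 4)) = -1)
Function('c')(v, l) = Add(Mul(-1, v), Mul(2, l))
Mul(Add(Mul(Function('o')(-5, 6), Function('c')(5, 0)), 25), Pow(Add(-6, -3), 2)) = Mul(Add(Mul(3, Add(Mul(-1, 5), Mul(2, 0))), 25), Pow(Add(-6, -3), 2)) = Mul(Add(Mul(3, Add(-5, 0)), 25), Pow(-9, 2)) = Mul(Add(Mul(3, -5), 25), 81) = Mul(Add(-15, 25), 81) = Mul(10, 81) = 810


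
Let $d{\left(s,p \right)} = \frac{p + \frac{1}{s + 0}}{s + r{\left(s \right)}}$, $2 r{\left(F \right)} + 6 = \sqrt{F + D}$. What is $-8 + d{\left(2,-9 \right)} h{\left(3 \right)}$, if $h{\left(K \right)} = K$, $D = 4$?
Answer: $-59 - \frac{51 \sqrt{6}}{2} \approx -121.46$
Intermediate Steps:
$r{\left(F \right)} = -3 + \frac{\sqrt{4 + F}}{2}$ ($r{\left(F \right)} = -3 + \frac{\sqrt{F + 4}}{2} = -3 + \frac{\sqrt{4 + F}}{2}$)
$d{\left(s,p \right)} = \frac{p + \frac{1}{s}}{-3 + s + \frac{\sqrt{4 + s}}{2}}$ ($d{\left(s,p \right)} = \frac{p + \frac{1}{s + 0}}{s + \left(-3 + \frac{\sqrt{4 + s}}{2}\right)} = \frac{p + \frac{1}{s}}{-3 + s + \frac{\sqrt{4 + s}}{2}}$)
$-8 + d{\left(2,-9 \right)} h{\left(3 \right)} = -8 + \frac{2 \left(1 - 18\right)}{2 \left(-6 + \sqrt{4 + 2} + 2 \cdot 2\right)} 3 = -8 + 2 \cdot \frac{1}{2} \frac{1}{-6 + \sqrt{6} + 4} \left(1 - 18\right) 3 = -8 + 2 \cdot \frac{1}{2} \frac{1}{-2 + \sqrt{6}} \left(-17\right) 3 = -8 + - \frac{17}{-2 + \sqrt{6}} \cdot 3 = -8 - \frac{51}{-2 + \sqrt{6}}$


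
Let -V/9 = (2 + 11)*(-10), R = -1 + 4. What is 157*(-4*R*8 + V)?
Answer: 168618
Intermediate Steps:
R = 3
V = 1170 (V = -9*(2 + 11)*(-10) = -117*(-10) = -9*(-130) = 1170)
157*(-4*R*8 + V) = 157*(-4*3*8 + 1170) = 157*(-12*8 + 1170) = 157*(-96 + 1170) = 157*1074 = 168618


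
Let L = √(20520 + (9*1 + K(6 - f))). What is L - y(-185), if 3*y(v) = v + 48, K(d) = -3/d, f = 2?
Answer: 137/3 + √82113/2 ≈ 188.94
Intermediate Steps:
y(v) = 16 + v/3 (y(v) = (v + 48)/3 = (48 + v)/3 = 16 + v/3)
L = √82113/2 (L = √(20520 + (9*1 - 3/(6 - 1*2))) = √(20520 + (9 - 3/(6 - 2))) = √(20520 + (9 - 3/4)) = √(20520 + (9 - 3*¼)) = √(20520 + (9 - ¾)) = √(20520 + 33/4) = √(82113/4) = √82113/2 ≈ 143.28)
L - y(-185) = √82113/2 - (16 + (⅓)*(-185)) = √82113/2 - (16 - 185/3) = √82113/2 - 1*(-137/3) = √82113/2 + 137/3 = 137/3 + √82113/2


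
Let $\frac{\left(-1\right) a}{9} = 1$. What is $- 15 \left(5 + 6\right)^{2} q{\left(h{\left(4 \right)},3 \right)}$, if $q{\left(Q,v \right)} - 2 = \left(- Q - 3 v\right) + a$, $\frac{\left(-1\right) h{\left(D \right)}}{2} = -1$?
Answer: $32670$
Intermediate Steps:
$a = -9$ ($a = \left(-9\right) 1 = -9$)
$h{\left(D \right)} = 2$ ($h{\left(D \right)} = \left(-2\right) \left(-1\right) = 2$)
$q{\left(Q,v \right)} = -7 - Q - 3 v$ ($q{\left(Q,v \right)} = 2 - \left(9 + Q + 3 v\right) = -7 - Q - 3 v$)
$- 15 \left(5 + 6\right)^{2} q{\left(h{\left(4 \right)},3 \right)} = - 15 \left(5 + 6\right)^{2} \left(-7 - 2 - 9\right) = - 15 \cdot 11^{2} \left(-7 - 2 - 9\right) = \left(-15\right) 121 \left(-18\right) = \left(-1815\right) \left(-18\right) = 32670$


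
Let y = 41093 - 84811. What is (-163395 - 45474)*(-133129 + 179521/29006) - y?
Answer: 806519722768165/29006 ≈ 2.7805e+10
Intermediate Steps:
y = -43718
(-163395 - 45474)*(-133129 + 179521/29006) - y = (-163395 - 45474)*(-133129 + 179521/29006) - 1*(-43718) = -208869*(-133129 + 179521*(1/29006)) + 43718 = -208869*(-133129 + 179521/29006) + 43718 = -208869*(-3861360253/29006) + 43718 = 806518454683857/29006 + 43718 = 806519722768165/29006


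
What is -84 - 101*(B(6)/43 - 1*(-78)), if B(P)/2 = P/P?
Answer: -342568/43 ≈ -7966.7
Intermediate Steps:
B(P) = 2 (B(P) = 2*(P/P) = 2*1 = 2)
-84 - 101*(B(6)/43 - 1*(-78)) = -84 - 101*(2/43 - 1*(-78)) = -84 - 101*(2*(1/43) + 78) = -84 - 101*(2/43 + 78) = -84 - 101*3356/43 = -84 - 338956/43 = -342568/43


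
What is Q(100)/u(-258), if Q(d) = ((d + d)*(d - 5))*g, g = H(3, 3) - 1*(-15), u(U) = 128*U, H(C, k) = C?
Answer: -7125/688 ≈ -10.356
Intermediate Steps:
g = 18 (g = 3 - 1*(-15) = 3 + 15 = 18)
Q(d) = 36*d*(-5 + d) (Q(d) = ((d + d)*(d - 5))*18 = ((2*d)*(-5 + d))*18 = (2*d*(-5 + d))*18 = 36*d*(-5 + d))
Q(100)/u(-258) = (36*100*(-5 + 100))/((128*(-258))) = (36*100*95)/(-33024) = 342000*(-1/33024) = -7125/688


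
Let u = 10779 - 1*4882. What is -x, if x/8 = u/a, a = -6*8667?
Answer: 23588/26001 ≈ 0.90720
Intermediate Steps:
a = -52002
u = 5897 (u = 10779 - 4882 = 5897)
x = -23588/26001 (x = 8*(5897/(-52002)) = 8*(5897*(-1/52002)) = 8*(-5897/52002) = -23588/26001 ≈ -0.90720)
-x = -1*(-23588/26001) = 23588/26001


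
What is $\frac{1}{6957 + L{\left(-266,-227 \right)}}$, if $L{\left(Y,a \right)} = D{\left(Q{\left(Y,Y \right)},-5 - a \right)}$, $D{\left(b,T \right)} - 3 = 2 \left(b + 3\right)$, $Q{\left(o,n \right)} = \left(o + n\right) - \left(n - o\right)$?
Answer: $\frac{1}{5902} \approx 0.00016943$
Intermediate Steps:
$Q{\left(o,n \right)} = 2 o$ ($Q{\left(o,n \right)} = \left(n + o\right) - \left(n - o\right) = 2 o$)
$D{\left(b,T \right)} = 9 + 2 b$ ($D{\left(b,T \right)} = 3 + 2 \left(b + 3\right) = 3 + 2 \left(3 + b\right) = 3 + \left(6 + 2 b\right) = 9 + 2 b$)
$L{\left(Y,a \right)} = 9 + 4 Y$ ($L{\left(Y,a \right)} = 9 + 2 \cdot 2 Y = 9 + 4 Y$)
$\frac{1}{6957 + L{\left(-266,-227 \right)}} = \frac{1}{6957 + \left(9 + 4 \left(-266\right)\right)} = \frac{1}{6957 + \left(9 - 1064\right)} = \frac{1}{6957 - 1055} = \frac{1}{5902}$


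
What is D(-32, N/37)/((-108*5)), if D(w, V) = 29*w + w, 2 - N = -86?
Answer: 16/9 ≈ 1.7778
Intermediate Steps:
N = 88 (N = 2 - 1*(-86) = 2 + 86 = 88)
D(w, V) = 30*w
D(-32, N/37)/((-108*5)) = (30*(-32))/((-108*5)) = -960/(-540) = -960*(-1/540) = 16/9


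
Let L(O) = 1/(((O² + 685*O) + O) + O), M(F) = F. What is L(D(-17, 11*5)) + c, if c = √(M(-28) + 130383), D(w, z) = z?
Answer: 1/40810 + 29*√155 ≈ 361.05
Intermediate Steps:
L(O) = 1/(O² + 687*O) (L(O) = 1/((O² + 686*O) + O) = 1/(O² + 687*O))
c = 29*√155 (c = √(-28 + 130383) = √130355 = 29*√155 ≈ 361.05)
L(D(-17, 11*5)) + c = 1/(((11*5))*(687 + 11*5)) + 29*√155 = 1/(55*(687 + 55)) + 29*√155 = (1/55)/742 + 29*√155 = (1/55)*(1/742) + 29*√155 = 1/40810 + 29*√155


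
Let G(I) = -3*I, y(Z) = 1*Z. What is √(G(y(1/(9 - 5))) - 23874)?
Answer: 27*I*√131/2 ≈ 154.51*I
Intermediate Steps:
y(Z) = Z
√(G(y(1/(9 - 5))) - 23874) = √(-3/(9 - 5) - 23874) = √(-3/4 - 23874) = √(-3*¼ - 23874) = √(-¾ - 23874) = √(-95499/4) = 27*I*√131/2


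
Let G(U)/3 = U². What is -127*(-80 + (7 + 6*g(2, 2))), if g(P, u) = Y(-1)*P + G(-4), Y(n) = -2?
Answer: -24257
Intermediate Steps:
G(U) = 3*U²
g(P, u) = 48 - 2*P (g(P, u) = -2*P + 3*(-4)² = -2*P + 3*16 = -2*P + 48 = 48 - 2*P)
-127*(-80 + (7 + 6*g(2, 2))) = -127*(-80 + (7 + 6*(48 - 2*2))) = -127*(-80 + (7 + 6*(48 - 4))) = -127*(-80 + (7 + 6*44)) = -127*(-80 + (7 + 264)) = -127*(-80 + 271) = -127*191 = -24257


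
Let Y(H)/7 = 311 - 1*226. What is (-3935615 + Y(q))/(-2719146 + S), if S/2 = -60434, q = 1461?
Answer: 1967510/1420007 ≈ 1.3856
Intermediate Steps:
Y(H) = 595 (Y(H) = 7*(311 - 1*226) = 7*(311 - 226) = 7*85 = 595)
S = -120868 (S = 2*(-60434) = -120868)
(-3935615 + Y(q))/(-2719146 + S) = (-3935615 + 595)/(-2719146 - 120868) = -3935020/(-2840014) = -3935020*(-1/2840014) = 1967510/1420007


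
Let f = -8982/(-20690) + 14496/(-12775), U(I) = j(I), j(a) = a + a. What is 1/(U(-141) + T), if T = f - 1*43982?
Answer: -26431475/1169981327119 ≈ -2.2591e-5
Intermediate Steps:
j(a) = 2*a
U(I) = 2*I
f = -18517719/26431475 (f = -8982*(-1/20690) + 14496*(-1/12775) = 4491/10345 - 14496/12775 = -18517719/26431475 ≈ -0.70059)
T = -1162527651169/26431475 (T = -18517719/26431475 - 1*43982 = -18517719/26431475 - 43982 = -1162527651169/26431475 ≈ -43983.)
1/(U(-141) + T) = 1/(2*(-141) - 1162527651169/26431475) = 1/(-282 - 1162527651169/26431475) = 1/(-1169981327119/26431475) = -26431475/1169981327119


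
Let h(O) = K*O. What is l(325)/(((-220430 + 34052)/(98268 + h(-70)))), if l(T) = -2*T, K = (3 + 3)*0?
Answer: 10645700/31063 ≈ 342.71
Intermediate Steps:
K = 0 (K = 6*0 = 0)
h(O) = 0 (h(O) = 0*O = 0)
l(325)/(((-220430 + 34052)/(98268 + h(-70)))) = (-2*325)/(((-220430 + 34052)/(98268 + 0))) = -650/((-186378/98268)) = -650/((-186378*1/98268)) = -650/(-31063/16378) = -650*(-16378/31063) = 10645700/31063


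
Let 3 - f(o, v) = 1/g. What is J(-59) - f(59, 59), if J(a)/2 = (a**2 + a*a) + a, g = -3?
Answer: 41408/3 ≈ 13803.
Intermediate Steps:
f(o, v) = 10/3 (f(o, v) = 3 - 1/(-3) = 3 - 1*(-1/3) = 3 + 1/3 = 10/3)
J(a) = 2*a + 4*a**2 (J(a) = 2*((a**2 + a*a) + a) = 2*((a**2 + a**2) + a) = 2*(2*a**2 + a) = 2*(a + 2*a**2) = 2*a + 4*a**2)
J(-59) - f(59, 59) = 2*(-59)*(1 + 2*(-59)) - 1*10/3 = 2*(-59)*(1 - 118) - 10/3 = 2*(-59)*(-117) - 10/3 = 13806 - 10/3 = 41408/3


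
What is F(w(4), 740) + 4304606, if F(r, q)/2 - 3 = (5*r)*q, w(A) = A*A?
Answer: 4423012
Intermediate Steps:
w(A) = A²
F(r, q) = 6 + 10*q*r (F(r, q) = 6 + 2*((5*r)*q) = 6 + 2*(5*q*r) = 6 + 10*q*r)
F(w(4), 740) + 4304606 = (6 + 10*740*4²) + 4304606 = (6 + 10*740*16) + 4304606 = (6 + 118400) + 4304606 = 118406 + 4304606 = 4423012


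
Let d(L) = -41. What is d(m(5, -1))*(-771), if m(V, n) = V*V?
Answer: 31611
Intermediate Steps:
m(V, n) = V²
d(m(5, -1))*(-771) = -41*(-771) = 31611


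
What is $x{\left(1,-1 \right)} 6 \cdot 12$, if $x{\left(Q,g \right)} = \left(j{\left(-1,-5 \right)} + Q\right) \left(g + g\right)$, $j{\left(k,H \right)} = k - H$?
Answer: $-720$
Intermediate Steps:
$x{\left(Q,g \right)} = 2 g \left(4 + Q\right)$ ($x{\left(Q,g \right)} = \left(\left(-1 - -5\right) + Q\right) \left(g + g\right) = \left(\left(-1 + 5\right) + Q\right) 2 g = \left(4 + Q\right) 2 g = 2 g \left(4 + Q\right)$)
$x{\left(1,-1 \right)} 6 \cdot 12 = 2 \left(-1\right) \left(4 + 1\right) 6 \cdot 12 = 2 \left(-1\right) 5 \cdot 6 \cdot 12 = \left(-10\right) 6 \cdot 12 = \left(-60\right) 12 = -720$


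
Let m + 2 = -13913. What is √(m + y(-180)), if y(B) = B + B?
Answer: 5*I*√571 ≈ 119.48*I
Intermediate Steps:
y(B) = 2*B
m = -13915 (m = -2 - 13913 = -13915)
√(m + y(-180)) = √(-13915 + 2*(-180)) = √(-13915 - 360) = √(-14275) = 5*I*√571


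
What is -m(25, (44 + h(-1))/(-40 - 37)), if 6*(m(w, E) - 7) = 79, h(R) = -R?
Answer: -121/6 ≈ -20.167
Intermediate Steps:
m(w, E) = 121/6 (m(w, E) = 7 + (⅙)*79 = 7 + 79/6 = 121/6)
-m(25, (44 + h(-1))/(-40 - 37)) = -1*121/6 = -121/6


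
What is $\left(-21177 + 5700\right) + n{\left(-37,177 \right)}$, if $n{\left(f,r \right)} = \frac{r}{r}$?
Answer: $-15476$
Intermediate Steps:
$n{\left(f,r \right)} = 1$
$\left(-21177 + 5700\right) + n{\left(-37,177 \right)} = \left(-21177 + 5700\right) + 1 = -15477 + 1 = -15476$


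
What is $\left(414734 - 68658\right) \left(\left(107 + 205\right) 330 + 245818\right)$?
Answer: $120703695128$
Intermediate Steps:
$\left(414734 - 68658\right) \left(\left(107 + 205\right) 330 + 245818\right) = 346076 \left(312 \cdot 330 + 245818\right) = 346076 \left(102960 + 245818\right) = 346076 \cdot 348778 = 120703695128$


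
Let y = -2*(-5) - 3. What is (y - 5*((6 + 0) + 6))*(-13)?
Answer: 689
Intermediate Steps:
y = 7 (y = 10 - 3 = 7)
(y - 5*((6 + 0) + 6))*(-13) = (7 - 5*((6 + 0) + 6))*(-13) = (7 - 5*(6 + 6))*(-13) = (7 - 5*12)*(-13) = (7 - 60)*(-13) = -53*(-13) = 689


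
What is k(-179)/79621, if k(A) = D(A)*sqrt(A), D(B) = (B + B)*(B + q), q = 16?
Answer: 58354*I*sqrt(179)/79621 ≈ 9.8055*I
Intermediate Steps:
D(B) = 2*B*(16 + B) (D(B) = (B + B)*(B + 16) = (2*B)*(16 + B) = 2*B*(16 + B))
k(A) = 2*A**(3/2)*(16 + A) (k(A) = (2*A*(16 + A))*sqrt(A) = 2*A**(3/2)*(16 + A))
k(-179)/79621 = (2*(-179)**(3/2)*(16 - 179))/79621 = (2*(-179*I*sqrt(179))*(-163))*(1/79621) = (58354*I*sqrt(179))*(1/79621) = 58354*I*sqrt(179)/79621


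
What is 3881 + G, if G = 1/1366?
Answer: 5301447/1366 ≈ 3881.0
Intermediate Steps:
G = 1/1366 ≈ 0.00073206
3881 + G = 3881 + 1/1366 = 5301447/1366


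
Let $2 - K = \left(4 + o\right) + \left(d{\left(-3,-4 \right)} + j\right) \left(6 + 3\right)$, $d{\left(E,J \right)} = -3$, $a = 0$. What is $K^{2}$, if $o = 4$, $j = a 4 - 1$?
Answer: $900$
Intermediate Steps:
$j = -1$ ($j = 0 \cdot 4 - 1 = 0 - 1 = -1$)
$K = 30$ ($K = 2 - \left(\left(4 + 4\right) + \left(-3 - 1\right) \left(6 + 3\right)\right) = 2 - \left(8 - 36\right) = 2 - -28 = 2 + 28 = 30$)
$K^{2} = 30^{2} = 900$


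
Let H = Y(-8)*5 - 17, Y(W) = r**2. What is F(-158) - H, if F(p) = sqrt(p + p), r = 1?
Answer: 12 + 2*I*sqrt(79) ≈ 12.0 + 17.776*I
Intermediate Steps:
Y(W) = 1 (Y(W) = 1**2 = 1)
F(p) = sqrt(2)*sqrt(p) (F(p) = sqrt(2*p) = sqrt(2)*sqrt(p))
H = -12 (H = 1*5 - 17 = 5 - 17 = -12)
F(-158) - H = sqrt(2)*sqrt(-158) - 1*(-12) = sqrt(2)*(I*sqrt(158)) + 12 = 2*I*sqrt(79) + 12 = 12 + 2*I*sqrt(79)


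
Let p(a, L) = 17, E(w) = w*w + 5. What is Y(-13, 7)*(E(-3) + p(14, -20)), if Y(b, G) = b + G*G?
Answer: 1116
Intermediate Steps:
E(w) = 5 + w² (E(w) = w² + 5 = 5 + w²)
Y(b, G) = b + G²
Y(-13, 7)*(E(-3) + p(14, -20)) = (-13 + 7²)*((5 + (-3)²) + 17) = (-13 + 49)*((5 + 9) + 17) = 36*(14 + 17) = 36*31 = 1116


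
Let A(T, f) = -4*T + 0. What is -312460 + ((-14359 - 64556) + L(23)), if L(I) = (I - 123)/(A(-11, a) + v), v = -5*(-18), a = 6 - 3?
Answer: -26222175/67 ≈ -3.9138e+5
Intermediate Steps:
a = 3
A(T, f) = -4*T
v = 90
L(I) = -123/134 + I/134 (L(I) = (I - 123)/(-4*(-11) + 90) = (-123 + I)/(44 + 90) = (-123 + I)/134 = (-123 + I)*(1/134) = -123/134 + I/134)
-312460 + ((-14359 - 64556) + L(23)) = -312460 + ((-14359 - 64556) + (-123/134 + (1/134)*23)) = -312460 + (-78915 + (-123/134 + 23/134)) = -312460 + (-78915 - 50/67) = -312460 - 5287355/67 = -26222175/67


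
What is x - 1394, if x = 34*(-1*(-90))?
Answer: 1666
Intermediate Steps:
x = 3060 (x = 34*90 = 3060)
x - 1394 = 3060 - 1394 = 1666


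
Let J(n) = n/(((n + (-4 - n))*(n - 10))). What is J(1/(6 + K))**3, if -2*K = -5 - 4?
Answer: 1/71991296 ≈ 1.3891e-8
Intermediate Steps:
K = 9/2 (K = -(-5 - 4)/2 = -1/2*(-9) = 9/2 ≈ 4.5000)
J(n) = n/(40 - 4*n) (J(n) = n/((-4*(-10 + n))) = n/(40 - 4*n))
J(1/(6 + K))**3 = (-1/((6 + 9/2)*(-40 + 4/(6 + 9/2))))**3 = (-1/(21/2*(-40 + 4/(21/2))))**3 = (-1*2/21/(-40 + 4*(2/21)))**3 = (-1*2/21/(-40 + 8/21))**3 = (-1*2/21/(-832/21))**3 = (-1*2/21*(-21/832))**3 = (1/416)**3 = 1/71991296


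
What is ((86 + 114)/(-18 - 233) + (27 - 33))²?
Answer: 2910436/63001 ≈ 46.197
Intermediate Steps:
((86 + 114)/(-18 - 233) + (27 - 33))² = (200/(-251) - 6)² = (200*(-1/251) - 6)² = (-200/251 - 6)² = (-1706/251)² = 2910436/63001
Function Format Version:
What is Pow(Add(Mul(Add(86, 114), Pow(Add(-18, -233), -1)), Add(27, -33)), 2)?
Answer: Rational(2910436, 63001) ≈ 46.197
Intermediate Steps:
Pow(Add(Mul(Add(86, 114), Pow(Add(-18, -233), -1)), Add(27, -33)), 2) = Pow(Add(Mul(200, Pow(-251, -1)), -6), 2) = Pow(Add(Mul(200, Rational(-1, 251)), -6), 2) = Pow(Add(Rational(-200, 251), -6), 2) = Pow(Rational(-1706, 251), 2) = Rational(2910436, 63001)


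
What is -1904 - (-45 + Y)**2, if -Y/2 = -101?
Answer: -26553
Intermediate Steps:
Y = 202 (Y = -2*(-101) = 202)
-1904 - (-45 + Y)**2 = -1904 - (-45 + 202)**2 = -1904 - 1*157**2 = -1904 - 1*24649 = -1904 - 24649 = -26553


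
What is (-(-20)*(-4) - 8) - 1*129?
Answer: -217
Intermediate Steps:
(-(-20)*(-4) - 8) - 1*129 = (-10*8 - 8) - 129 = (-80 - 8) - 129 = -88 - 129 = -217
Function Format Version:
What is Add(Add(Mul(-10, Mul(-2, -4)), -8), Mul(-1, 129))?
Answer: -217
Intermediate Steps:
Add(Add(Mul(-10, Mul(-2, -4)), -8), Mul(-1, 129)) = Add(Add(Mul(-10, 8), -8), -129) = Add(Add(-80, -8), -129) = Add(-88, -129) = -217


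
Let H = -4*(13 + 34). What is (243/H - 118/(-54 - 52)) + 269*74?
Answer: 198341597/9964 ≈ 19906.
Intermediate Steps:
H = -188 (H = -4*47 = -188)
(243/H - 118/(-54 - 52)) + 269*74 = (243/(-188) - 118/(-54 - 52)) + 269*74 = (243*(-1/188) - 118/(-106)) + 19906 = (-243/188 - 118*(-1/106)) + 19906 = (-243/188 + 59/53) + 19906 = -1787/9964 + 19906 = 198341597/9964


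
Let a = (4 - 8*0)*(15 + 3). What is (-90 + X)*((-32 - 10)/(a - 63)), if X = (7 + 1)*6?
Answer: 196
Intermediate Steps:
a = 72 (a = (4 + 0)*18 = 4*18 = 72)
X = 48 (X = 8*6 = 48)
(-90 + X)*((-32 - 10)/(a - 63)) = (-90 + 48)*((-32 - 10)/(72 - 63)) = -(-1764)/9 = -42*(-14/3) = 196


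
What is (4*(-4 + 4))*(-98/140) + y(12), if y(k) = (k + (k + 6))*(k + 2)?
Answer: 420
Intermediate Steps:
y(k) = (2 + k)*(6 + 2*k) (y(k) = (k + (6 + k))*(2 + k) = (6 + 2*k)*(2 + k) = (2 + k)*(6 + 2*k))
(4*(-4 + 4))*(-98/140) + y(12) = (4*(-4 + 4))*(-98/140) + (12 + 2*12² + 10*12) = (4*0)*(-98*1/140) + (12 + 2*144 + 120) = 0*(-7/10) + (12 + 288 + 120) = 0 + 420 = 420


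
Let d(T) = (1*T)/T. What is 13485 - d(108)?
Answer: 13484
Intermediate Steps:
d(T) = 1 (d(T) = T/T = 1)
13485 - d(108) = 13485 - 1*1 = 13485 - 1 = 13484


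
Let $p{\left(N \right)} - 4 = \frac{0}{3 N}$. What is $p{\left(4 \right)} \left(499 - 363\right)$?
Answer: $544$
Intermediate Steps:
$p{\left(N \right)} = 4$ ($p{\left(N \right)} = 4 + \frac{0}{3 N} = 4 + 0 \frac{1}{3 N} = 4 + 0 = 4$)
$p{\left(4 \right)} \left(499 - 363\right) = 4 \left(499 - 363\right) = 4 \cdot 136 = 544$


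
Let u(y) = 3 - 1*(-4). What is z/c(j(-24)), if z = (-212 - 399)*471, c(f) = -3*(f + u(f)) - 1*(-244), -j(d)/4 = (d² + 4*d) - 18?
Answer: -287781/5767 ≈ -49.901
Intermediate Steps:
u(y) = 7 (u(y) = 3 + 4 = 7)
j(d) = 72 - 16*d - 4*d² (j(d) = -4*((d² + 4*d) - 18) = -4*(-18 + d² + 4*d) = 72 - 16*d - 4*d²)
c(f) = 223 - 3*f (c(f) = -3*(f + 7) - 1*(-244) = -3*(7 + f) + 244 = (-21 - 3*f) + 244 = 223 - 3*f)
z = -287781 (z = -611*471 = -287781)
z/c(j(-24)) = -287781/(223 - 3*(72 - 16*(-24) - 4*(-24)²)) = -287781/(223 - 3*(72 + 384 - 4*576)) = -287781/(223 - 3*(72 + 384 - 2304)) = -287781/(223 - 3*(-1848)) = -287781/(223 + 5544) = -287781/5767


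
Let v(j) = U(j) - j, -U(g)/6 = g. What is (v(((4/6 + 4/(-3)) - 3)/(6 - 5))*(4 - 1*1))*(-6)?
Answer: -462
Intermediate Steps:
U(g) = -6*g
v(j) = -7*j (v(j) = -6*j - j = -7*j)
(v(((4/6 + 4/(-3)) - 3)/(6 - 5))*(4 - 1*1))*(-6) = ((-7*((4/6 + 4/(-3)) - 3)/(6 - 5))*(4 - 1*1))*(-6) = ((-7*((4*(1/6) + 4*(-1/3)) - 3)/1)*(4 - 1))*(-6) = (-7*((2/3 - 4/3) - 3)*3)*(-6) = (-7*(-2/3 - 3)*3)*(-6) = (-(-77)/3*3)*(-6) = (-7*(-11/3)*3)*(-6) = ((77/3)*3)*(-6) = 77*(-6) = -462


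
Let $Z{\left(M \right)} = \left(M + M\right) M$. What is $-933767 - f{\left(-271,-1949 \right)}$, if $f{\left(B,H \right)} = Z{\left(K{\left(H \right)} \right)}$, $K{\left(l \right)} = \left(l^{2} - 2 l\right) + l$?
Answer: $-28888361538767$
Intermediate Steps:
$K{\left(l \right)} = l^{2} - l$
$Z{\left(M \right)} = 2 M^{2}$ ($Z{\left(M \right)} = 2 M M = 2 M^{2}$)
$f{\left(B,H \right)} = 2 H^{2} \left(-1 + H\right)^{2}$ ($f{\left(B,H \right)} = 2 \left(H \left(-1 + H\right)\right)^{2} = 2 H^{2} \left(-1 + H\right)^{2}$)
$-933767 - f{\left(-271,-1949 \right)} = -933767 - 2 \left(-1949\right)^{2} \left(-1 - 1949\right)^{2} = -933767 - 2 \cdot 3798601 \left(-1950\right)^{2} = -933767 - 2 \cdot 3798601 \cdot 3802500 = -933767 - 28888360605000 = -28888361538767$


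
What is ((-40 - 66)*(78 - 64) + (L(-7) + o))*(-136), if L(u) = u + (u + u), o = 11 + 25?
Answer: 199784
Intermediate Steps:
o = 36
L(u) = 3*u (L(u) = u + 2*u = 3*u)
((-40 - 66)*(78 - 64) + (L(-7) + o))*(-136) = ((-40 - 66)*(78 - 64) + (3*(-7) + 36))*(-136) = (-106*14 + (-21 + 36))*(-136) = (-1484 + 15)*(-136) = -1469*(-136) = 199784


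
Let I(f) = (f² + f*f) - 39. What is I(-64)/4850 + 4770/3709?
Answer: 53373977/17988650 ≈ 2.9671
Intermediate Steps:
I(f) = -39 + 2*f² (I(f) = (f² + f²) - 39 = 2*f² - 39 = -39 + 2*f²)
I(-64)/4850 + 4770/3709 = (-39 + 2*(-64)²)/4850 + 4770/3709 = (-39 + 2*4096)*(1/4850) + 4770*(1/3709) = (-39 + 8192)*(1/4850) + 4770/3709 = 8153*(1/4850) + 4770/3709 = 8153/4850 + 4770/3709 = 53373977/17988650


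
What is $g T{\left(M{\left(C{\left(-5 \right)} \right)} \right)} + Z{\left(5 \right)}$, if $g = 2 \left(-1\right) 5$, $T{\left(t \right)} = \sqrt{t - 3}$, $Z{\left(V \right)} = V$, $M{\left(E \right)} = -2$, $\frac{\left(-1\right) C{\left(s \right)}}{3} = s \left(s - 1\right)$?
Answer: $5 - 10 i \sqrt{5} \approx 5.0 - 22.361 i$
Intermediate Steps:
$C{\left(s \right)} = - 3 s \left(-1 + s\right)$ ($C{\left(s \right)} = - 3 s \left(s - 1\right) = - 3 s \left(-1 + s\right)$)
$T{\left(t \right)} = \sqrt{-3 + t}$
$g = -10$ ($g = \left(-2\right) 5 = -10$)
$g T{\left(M{\left(C{\left(-5 \right)} \right)} \right)} + Z{\left(5 \right)} = - 10 \sqrt{-3 - 2} + 5 = - 10 \sqrt{-5} + 5 = - 10 i \sqrt{5} + 5 = 5 - 10 i \sqrt{5}$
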